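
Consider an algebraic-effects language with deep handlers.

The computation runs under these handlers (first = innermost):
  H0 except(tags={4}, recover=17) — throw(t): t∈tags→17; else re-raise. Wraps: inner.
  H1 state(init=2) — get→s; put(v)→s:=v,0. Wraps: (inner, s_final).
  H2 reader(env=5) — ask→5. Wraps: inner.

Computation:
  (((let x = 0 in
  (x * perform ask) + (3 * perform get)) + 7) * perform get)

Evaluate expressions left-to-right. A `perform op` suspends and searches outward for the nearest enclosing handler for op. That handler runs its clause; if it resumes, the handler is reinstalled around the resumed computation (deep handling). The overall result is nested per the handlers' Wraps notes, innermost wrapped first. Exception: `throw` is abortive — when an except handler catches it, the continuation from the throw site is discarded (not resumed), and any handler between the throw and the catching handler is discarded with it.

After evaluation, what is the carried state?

Step-by-step:
ask @ H2 ⇒ 5
get @ H1 ⇒ 2
get @ H1 ⇒ 2
H0 returns 26
H1 returns (26, 2)
H2 returns (26, 2)
= (26, 2)

Answer: 2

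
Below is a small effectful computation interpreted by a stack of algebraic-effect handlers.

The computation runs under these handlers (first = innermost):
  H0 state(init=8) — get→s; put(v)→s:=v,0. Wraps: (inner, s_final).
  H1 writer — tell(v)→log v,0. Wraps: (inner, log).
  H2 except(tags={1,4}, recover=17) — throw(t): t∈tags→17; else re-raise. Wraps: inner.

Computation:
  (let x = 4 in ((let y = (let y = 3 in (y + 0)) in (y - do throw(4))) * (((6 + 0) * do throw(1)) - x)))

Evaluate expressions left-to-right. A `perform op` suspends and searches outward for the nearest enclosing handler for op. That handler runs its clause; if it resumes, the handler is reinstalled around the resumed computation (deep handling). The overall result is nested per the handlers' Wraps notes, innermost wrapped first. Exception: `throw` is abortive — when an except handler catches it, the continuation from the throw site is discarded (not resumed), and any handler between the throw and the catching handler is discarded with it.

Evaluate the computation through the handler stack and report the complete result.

Answer: 17

Evaluation trace:
throw(4) @ H2 caught ⇒ 17
= 17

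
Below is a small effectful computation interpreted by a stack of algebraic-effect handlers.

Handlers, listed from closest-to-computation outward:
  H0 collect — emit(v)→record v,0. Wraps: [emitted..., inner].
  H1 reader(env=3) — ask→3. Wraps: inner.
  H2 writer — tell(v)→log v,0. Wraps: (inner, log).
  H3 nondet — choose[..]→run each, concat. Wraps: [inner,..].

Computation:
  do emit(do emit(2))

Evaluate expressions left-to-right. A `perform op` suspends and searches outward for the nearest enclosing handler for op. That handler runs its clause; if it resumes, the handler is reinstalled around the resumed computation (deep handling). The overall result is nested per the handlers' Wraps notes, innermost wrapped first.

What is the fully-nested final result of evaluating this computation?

Working:
emit(2) @ H0 ⇒ out+=2
emit(0) @ H0 ⇒ out+=0
H0 returns [2, 0, 0]
H1 returns [2, 0, 0]
H2 returns ([2, 0, 0], ())
H3 returns [([2, 0, 0], ())]
= [([2, 0, 0], ())]

Answer: [([2, 0, 0], ())]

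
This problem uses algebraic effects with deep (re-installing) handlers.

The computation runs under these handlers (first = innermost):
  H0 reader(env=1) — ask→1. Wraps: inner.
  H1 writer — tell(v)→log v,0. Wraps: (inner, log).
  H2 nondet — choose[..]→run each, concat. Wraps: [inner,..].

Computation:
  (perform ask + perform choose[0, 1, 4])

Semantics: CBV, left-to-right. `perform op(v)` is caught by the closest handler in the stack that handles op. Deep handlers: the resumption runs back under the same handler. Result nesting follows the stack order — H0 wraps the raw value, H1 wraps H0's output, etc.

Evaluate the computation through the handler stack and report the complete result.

Step-by-step:
ask @ H0 ⇒ 1
choose[0, 1, 4] @ H2
  branch[0] choose=0:
    H0 returns 1
    H1 returns (1, ())
    H2 returns [(1, ())]
  branch[1] choose=1:
    H0 returns 2
    H1 returns (2, ())
    H2 returns [(2, ())]
  branch[2] choose=4:
    H0 returns 5
    H1 returns (5, ())
    H2 returns [(5, ())]
= [(1, ()), (2, ()), (5, ())]

Answer: [(1, ()), (2, ()), (5, ())]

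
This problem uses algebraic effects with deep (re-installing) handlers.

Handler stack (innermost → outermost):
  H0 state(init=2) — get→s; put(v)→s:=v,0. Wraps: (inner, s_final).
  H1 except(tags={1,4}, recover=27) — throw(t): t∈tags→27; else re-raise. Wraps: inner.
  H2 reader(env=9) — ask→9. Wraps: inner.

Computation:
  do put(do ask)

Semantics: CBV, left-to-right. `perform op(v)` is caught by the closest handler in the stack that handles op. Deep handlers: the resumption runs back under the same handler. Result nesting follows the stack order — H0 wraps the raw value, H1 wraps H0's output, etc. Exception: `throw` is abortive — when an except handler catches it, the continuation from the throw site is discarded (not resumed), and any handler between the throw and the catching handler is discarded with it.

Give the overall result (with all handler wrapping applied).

Answer: (0, 9)

Evaluation trace:
ask @ H2 ⇒ 9
put(9) @ H0 ⇒ s:=9
H0 returns (0, 9)
H1 returns (0, 9)
H2 returns (0, 9)
= (0, 9)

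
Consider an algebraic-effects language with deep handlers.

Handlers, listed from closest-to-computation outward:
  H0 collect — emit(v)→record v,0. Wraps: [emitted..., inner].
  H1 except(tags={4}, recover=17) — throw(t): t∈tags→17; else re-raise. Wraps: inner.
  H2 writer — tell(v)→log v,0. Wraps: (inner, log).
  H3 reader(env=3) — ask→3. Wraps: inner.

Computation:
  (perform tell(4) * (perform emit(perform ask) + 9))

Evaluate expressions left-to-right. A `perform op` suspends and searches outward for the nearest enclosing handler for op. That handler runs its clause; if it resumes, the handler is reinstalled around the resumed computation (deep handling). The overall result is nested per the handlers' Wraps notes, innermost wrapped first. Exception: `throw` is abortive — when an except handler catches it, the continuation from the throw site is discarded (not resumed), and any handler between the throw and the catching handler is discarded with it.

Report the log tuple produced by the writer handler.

Step-by-step:
tell(4) @ H2 ⇒ log+=4
ask @ H3 ⇒ 3
emit(3) @ H0 ⇒ out+=3
H0 returns [3, 0]
H1 returns [3, 0]
H2 returns ([3, 0], (4))
H3 returns ([3, 0], (4))
= ([3, 0], (4))

Answer: (4)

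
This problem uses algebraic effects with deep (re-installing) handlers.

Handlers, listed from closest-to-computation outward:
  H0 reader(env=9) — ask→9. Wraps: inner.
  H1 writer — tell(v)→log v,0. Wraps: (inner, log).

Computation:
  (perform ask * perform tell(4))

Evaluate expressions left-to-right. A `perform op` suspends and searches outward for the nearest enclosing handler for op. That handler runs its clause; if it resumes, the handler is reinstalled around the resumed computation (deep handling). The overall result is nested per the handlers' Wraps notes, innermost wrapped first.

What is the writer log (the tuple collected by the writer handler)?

Evaluation trace:
ask @ H0 ⇒ 9
tell(4) @ H1 ⇒ log+=4
H0 returns 0
H1 returns (0, (4))
= (0, (4))

Answer: (4)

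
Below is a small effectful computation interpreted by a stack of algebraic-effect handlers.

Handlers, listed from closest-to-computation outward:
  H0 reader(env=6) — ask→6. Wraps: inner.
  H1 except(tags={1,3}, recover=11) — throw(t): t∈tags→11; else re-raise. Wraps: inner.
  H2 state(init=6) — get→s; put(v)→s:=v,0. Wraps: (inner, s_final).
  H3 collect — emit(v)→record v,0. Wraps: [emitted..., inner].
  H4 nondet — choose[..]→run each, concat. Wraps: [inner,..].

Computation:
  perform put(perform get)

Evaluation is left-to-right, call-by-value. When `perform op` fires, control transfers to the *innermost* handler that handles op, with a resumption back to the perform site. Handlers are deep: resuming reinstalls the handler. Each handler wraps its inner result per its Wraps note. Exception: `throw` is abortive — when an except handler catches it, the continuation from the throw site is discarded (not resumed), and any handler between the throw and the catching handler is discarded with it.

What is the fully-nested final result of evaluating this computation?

Step-by-step:
get @ H2 ⇒ 6
put(6) @ H2 ⇒ s:=6
H0 returns 0
H1 returns 0
H2 returns (0, 6)
H3 returns [(0, 6)]
H4 returns [[(0, 6)]]
= [[(0, 6)]]

Answer: [[(0, 6)]]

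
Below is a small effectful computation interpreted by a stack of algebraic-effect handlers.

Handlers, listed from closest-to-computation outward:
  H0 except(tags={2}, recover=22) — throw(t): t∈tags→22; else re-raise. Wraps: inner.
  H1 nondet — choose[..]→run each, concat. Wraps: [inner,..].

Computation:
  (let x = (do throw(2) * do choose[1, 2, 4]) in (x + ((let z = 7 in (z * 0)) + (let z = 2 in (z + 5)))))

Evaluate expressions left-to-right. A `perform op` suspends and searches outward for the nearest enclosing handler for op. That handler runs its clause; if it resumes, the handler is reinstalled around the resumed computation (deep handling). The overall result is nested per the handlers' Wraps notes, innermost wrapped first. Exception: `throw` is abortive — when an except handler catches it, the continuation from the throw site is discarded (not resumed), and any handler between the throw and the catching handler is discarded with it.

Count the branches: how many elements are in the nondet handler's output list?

Answer: 1

Working:
throw(2) @ H0 caught ⇒ 22
H1 returns [22]
= [22]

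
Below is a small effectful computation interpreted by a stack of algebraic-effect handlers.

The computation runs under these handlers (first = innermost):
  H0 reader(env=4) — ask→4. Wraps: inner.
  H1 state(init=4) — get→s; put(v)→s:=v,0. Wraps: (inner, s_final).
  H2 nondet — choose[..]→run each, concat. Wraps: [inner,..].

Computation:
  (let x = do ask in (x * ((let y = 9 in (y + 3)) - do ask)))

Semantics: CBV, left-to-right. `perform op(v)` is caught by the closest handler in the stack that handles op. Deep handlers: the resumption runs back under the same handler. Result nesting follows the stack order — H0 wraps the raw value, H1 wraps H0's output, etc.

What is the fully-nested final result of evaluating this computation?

Answer: [(32, 4)]

Step-by-step:
ask @ H0 ⇒ 4
ask @ H0 ⇒ 4
H0 returns 32
H1 returns (32, 4)
H2 returns [(32, 4)]
= [(32, 4)]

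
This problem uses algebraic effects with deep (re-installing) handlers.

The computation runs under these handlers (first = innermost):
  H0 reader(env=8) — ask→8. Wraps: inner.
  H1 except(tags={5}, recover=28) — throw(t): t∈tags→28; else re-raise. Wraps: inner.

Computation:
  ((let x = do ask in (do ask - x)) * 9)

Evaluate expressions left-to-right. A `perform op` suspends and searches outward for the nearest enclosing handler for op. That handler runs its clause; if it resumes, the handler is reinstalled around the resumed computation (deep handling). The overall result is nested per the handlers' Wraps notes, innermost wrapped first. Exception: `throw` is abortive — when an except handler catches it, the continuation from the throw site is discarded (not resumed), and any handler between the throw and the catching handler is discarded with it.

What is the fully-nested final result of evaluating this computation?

Answer: 0

Working:
ask @ H0 ⇒ 8
ask @ H0 ⇒ 8
H0 returns 0
H1 returns 0
= 0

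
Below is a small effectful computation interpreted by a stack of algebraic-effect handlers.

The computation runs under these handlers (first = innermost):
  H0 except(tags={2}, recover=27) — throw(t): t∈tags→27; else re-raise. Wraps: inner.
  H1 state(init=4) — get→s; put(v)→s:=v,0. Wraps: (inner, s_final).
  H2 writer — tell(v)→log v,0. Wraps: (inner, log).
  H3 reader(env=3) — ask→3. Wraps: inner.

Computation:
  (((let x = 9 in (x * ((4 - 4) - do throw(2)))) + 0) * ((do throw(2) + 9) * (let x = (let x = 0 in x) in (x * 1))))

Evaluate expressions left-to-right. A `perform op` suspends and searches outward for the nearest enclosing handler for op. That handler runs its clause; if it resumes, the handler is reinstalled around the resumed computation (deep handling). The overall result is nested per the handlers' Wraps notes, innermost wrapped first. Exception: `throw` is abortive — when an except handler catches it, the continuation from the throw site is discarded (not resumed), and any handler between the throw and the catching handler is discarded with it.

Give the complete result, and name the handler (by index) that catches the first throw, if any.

Step-by-step:
throw(2) @ H0 caught ⇒ 27
H1 returns (27, 4)
H2 returns ((27, 4), ())
H3 returns ((27, 4), ())
= ((27, 4), ())

Answer: ((27, 4), ()) ; first throw caught by: H0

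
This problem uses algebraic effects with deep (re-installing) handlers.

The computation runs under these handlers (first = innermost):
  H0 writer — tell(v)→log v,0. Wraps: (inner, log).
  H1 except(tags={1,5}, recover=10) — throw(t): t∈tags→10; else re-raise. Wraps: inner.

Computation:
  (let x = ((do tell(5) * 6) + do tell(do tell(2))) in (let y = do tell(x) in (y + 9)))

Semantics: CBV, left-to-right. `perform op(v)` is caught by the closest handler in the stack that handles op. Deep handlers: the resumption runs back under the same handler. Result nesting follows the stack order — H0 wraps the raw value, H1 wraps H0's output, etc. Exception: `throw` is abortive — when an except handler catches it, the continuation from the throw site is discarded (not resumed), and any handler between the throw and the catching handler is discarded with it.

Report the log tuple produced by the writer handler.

Answer: (5, 2, 0, 0)

Step-by-step:
tell(5) @ H0 ⇒ log+=5
tell(2) @ H0 ⇒ log+=2
tell(0) @ H0 ⇒ log+=0
tell(0) @ H0 ⇒ log+=0
H0 returns (9, (5, 2, 0, 0))
H1 returns (9, (5, 2, 0, 0))
= (9, (5, 2, 0, 0))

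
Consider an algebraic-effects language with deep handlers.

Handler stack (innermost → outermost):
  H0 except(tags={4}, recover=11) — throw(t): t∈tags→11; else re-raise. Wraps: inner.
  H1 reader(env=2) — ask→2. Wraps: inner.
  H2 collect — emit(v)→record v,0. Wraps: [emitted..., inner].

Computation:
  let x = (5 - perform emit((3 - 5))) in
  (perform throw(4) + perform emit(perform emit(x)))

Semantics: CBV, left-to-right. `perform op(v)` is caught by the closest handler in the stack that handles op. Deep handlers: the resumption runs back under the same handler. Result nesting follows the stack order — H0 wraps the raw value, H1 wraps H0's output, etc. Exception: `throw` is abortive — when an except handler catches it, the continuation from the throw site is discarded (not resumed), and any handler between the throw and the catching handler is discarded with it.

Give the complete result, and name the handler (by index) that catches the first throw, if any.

Step-by-step:
emit(-2) @ H2 ⇒ out+=-2
throw(4) @ H0 caught ⇒ 11
H1 returns 11
H2 returns [-2, 11]
= [-2, 11]

Answer: [-2, 11] ; first throw caught by: H0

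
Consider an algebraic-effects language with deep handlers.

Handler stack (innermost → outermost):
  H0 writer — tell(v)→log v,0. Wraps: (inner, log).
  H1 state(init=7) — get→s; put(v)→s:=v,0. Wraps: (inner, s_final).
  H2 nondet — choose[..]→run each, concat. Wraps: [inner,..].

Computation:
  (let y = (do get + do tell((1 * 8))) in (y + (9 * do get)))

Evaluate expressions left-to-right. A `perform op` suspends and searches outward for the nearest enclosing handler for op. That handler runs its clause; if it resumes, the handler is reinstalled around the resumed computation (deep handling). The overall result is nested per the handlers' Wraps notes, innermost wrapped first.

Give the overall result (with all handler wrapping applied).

Evaluation trace:
get @ H1 ⇒ 7
tell(8) @ H0 ⇒ log+=8
get @ H1 ⇒ 7
H0 returns (70, (8))
H1 returns ((70, (8)), 7)
H2 returns [((70, (8)), 7)]
= [((70, (8)), 7)]

Answer: [((70, (8)), 7)]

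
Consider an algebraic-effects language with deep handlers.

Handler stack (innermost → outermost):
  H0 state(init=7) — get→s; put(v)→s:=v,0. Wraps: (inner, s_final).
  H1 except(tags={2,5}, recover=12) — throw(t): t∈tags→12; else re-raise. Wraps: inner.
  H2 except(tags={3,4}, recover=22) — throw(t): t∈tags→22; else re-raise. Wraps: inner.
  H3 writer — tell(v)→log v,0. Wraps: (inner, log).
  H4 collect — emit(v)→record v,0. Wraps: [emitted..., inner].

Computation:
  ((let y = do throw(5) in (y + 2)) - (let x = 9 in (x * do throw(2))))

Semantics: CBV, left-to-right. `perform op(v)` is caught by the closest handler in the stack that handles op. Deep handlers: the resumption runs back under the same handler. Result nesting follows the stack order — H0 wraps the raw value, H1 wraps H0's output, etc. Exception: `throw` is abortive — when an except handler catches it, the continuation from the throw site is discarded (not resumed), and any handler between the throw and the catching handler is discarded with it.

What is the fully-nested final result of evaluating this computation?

Answer: [(12, ())]

Working:
throw(5) @ H1 caught ⇒ 12
H2 returns 12
H3 returns (12, ())
H4 returns [(12, ())]
= [(12, ())]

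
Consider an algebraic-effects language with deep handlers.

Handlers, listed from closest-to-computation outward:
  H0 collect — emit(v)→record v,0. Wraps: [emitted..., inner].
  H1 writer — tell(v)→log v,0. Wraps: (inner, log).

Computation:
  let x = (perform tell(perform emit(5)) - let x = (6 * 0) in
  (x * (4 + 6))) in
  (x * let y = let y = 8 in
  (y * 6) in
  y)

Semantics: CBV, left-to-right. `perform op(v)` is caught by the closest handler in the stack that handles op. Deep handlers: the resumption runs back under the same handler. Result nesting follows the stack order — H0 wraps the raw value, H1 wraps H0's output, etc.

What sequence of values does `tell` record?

Answer: (0)

Working:
emit(5) @ H0 ⇒ out+=5
tell(0) @ H1 ⇒ log+=0
H0 returns [5, 0]
H1 returns ([5, 0], (0))
= ([5, 0], (0))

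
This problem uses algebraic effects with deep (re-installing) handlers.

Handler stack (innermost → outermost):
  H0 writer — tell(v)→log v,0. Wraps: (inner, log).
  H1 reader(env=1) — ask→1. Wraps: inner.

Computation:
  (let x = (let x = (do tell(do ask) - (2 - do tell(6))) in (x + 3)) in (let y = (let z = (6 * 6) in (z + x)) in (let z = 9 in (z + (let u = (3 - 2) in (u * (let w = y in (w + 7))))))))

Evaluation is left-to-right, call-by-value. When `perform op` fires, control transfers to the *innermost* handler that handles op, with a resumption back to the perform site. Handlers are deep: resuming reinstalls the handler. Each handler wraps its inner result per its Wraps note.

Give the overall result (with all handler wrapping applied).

Answer: (53, (1, 6))

Step-by-step:
ask @ H1 ⇒ 1
tell(1) @ H0 ⇒ log+=1
tell(6) @ H0 ⇒ log+=6
H0 returns (53, (1, 6))
H1 returns (53, (1, 6))
= (53, (1, 6))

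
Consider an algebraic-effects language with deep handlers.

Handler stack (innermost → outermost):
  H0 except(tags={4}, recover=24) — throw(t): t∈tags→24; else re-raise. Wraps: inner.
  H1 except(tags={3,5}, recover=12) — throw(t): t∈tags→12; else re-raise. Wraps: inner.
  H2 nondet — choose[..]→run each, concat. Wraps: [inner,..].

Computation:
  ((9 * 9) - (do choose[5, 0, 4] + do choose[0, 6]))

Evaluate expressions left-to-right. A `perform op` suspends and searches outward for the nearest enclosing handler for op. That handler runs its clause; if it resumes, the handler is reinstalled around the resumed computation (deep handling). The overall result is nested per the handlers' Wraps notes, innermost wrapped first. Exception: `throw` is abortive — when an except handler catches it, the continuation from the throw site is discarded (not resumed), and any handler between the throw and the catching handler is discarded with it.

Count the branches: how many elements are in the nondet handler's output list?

Evaluation trace:
choose[5, 0, 4] @ H2
  branch[0] choose=5:
    choose[0, 6] @ H2
      branch[0] choose=0:
        H0 returns 76
        H1 returns 76
        H2 returns [76]
      branch[1] choose=6:
        H0 returns 70
        H1 returns 70
        H2 returns [70]
  branch[1] choose=0:
    choose[0, 6] @ H2
      branch[0] choose=0:
        H0 returns 81
        H1 returns 81
        H2 returns [81]
      branch[1] choose=6:
        H0 returns 75
        H1 returns 75
        H2 returns [75]
  branch[2] choose=4:
    choose[0, 6] @ H2
      branch[0] choose=0:
        H0 returns 77
        H1 returns 77
        H2 returns [77]
      branch[1] choose=6:
        H0 returns 71
        H1 returns 71
        H2 returns [71]
= [76, 70, 81, 75, 77, 71]

Answer: 6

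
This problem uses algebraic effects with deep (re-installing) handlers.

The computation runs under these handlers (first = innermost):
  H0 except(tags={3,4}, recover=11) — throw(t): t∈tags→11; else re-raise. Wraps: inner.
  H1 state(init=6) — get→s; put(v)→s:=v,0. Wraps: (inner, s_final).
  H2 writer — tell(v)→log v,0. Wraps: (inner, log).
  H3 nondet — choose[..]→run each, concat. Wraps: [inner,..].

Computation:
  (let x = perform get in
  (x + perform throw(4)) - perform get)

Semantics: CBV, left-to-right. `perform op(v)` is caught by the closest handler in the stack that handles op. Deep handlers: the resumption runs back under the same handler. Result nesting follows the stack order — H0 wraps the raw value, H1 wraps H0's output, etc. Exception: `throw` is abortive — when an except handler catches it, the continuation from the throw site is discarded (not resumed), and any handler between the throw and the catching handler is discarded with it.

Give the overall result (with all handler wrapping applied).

Answer: [((11, 6), ())]

Evaluation trace:
get @ H1 ⇒ 6
throw(4) @ H0 caught ⇒ 11
H1 returns (11, 6)
H2 returns ((11, 6), ())
H3 returns [((11, 6), ())]
= [((11, 6), ())]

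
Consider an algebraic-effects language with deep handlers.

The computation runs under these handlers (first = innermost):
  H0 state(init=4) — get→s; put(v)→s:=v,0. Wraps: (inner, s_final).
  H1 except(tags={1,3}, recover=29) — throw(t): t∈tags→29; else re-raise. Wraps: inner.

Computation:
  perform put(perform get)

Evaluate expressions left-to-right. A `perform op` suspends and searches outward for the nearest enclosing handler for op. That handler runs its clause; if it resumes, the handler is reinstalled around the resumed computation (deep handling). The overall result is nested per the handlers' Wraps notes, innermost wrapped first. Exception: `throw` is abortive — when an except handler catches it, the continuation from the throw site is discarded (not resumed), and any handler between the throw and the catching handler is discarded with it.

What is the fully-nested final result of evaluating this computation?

Step-by-step:
get @ H0 ⇒ 4
put(4) @ H0 ⇒ s:=4
H0 returns (0, 4)
H1 returns (0, 4)
= (0, 4)

Answer: (0, 4)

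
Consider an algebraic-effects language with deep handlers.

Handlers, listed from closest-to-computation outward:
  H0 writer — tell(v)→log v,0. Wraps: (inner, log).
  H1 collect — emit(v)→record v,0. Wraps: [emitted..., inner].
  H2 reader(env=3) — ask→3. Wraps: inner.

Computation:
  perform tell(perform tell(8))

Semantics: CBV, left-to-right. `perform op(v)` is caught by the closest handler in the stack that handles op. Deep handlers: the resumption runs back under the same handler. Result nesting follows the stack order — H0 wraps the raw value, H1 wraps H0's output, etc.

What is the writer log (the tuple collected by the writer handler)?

Answer: (8, 0)

Step-by-step:
tell(8) @ H0 ⇒ log+=8
tell(0) @ H0 ⇒ log+=0
H0 returns (0, (8, 0))
H1 returns [(0, (8, 0))]
H2 returns [(0, (8, 0))]
= [(0, (8, 0))]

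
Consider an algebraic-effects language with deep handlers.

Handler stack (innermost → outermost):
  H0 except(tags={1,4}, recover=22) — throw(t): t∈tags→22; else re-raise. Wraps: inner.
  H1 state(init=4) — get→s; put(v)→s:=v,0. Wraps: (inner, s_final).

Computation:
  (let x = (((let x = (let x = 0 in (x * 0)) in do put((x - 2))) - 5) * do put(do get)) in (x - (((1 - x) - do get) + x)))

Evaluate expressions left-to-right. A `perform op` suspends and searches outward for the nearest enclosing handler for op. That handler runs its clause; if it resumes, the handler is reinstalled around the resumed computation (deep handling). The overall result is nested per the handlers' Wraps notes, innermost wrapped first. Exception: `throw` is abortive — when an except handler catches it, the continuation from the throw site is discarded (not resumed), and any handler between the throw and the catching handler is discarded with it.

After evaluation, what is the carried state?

Answer: -2

Step-by-step:
put(-2) @ H1 ⇒ s:=-2
get @ H1 ⇒ -2
put(-2) @ H1 ⇒ s:=-2
get @ H1 ⇒ -2
H0 returns -3
H1 returns (-3, -2)
= (-3, -2)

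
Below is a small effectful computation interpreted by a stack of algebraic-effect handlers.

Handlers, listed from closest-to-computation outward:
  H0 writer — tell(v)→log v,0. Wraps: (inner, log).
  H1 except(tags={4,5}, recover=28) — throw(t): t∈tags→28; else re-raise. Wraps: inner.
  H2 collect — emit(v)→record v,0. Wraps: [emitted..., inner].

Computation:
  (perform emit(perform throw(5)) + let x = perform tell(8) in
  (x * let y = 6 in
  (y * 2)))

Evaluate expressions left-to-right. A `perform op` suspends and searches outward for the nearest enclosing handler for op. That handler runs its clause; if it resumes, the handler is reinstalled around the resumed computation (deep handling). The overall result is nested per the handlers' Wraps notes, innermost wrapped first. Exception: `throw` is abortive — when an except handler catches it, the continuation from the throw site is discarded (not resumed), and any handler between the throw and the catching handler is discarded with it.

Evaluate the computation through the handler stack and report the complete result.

Step-by-step:
throw(5) @ H1 caught ⇒ 28
H2 returns [28]
= [28]

Answer: [28]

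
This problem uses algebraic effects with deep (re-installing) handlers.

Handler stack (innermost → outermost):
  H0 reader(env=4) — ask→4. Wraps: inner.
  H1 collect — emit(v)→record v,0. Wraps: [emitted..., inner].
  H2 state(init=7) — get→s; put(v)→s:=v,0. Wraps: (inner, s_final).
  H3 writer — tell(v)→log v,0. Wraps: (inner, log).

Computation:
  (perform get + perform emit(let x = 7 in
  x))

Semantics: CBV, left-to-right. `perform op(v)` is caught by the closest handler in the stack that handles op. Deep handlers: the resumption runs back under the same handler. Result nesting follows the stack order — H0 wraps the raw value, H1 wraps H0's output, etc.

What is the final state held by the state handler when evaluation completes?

Working:
get @ H2 ⇒ 7
emit(7) @ H1 ⇒ out+=7
H0 returns 7
H1 returns [7, 7]
H2 returns ([7, 7], 7)
H3 returns (([7, 7], 7), ())
= (([7, 7], 7), ())

Answer: 7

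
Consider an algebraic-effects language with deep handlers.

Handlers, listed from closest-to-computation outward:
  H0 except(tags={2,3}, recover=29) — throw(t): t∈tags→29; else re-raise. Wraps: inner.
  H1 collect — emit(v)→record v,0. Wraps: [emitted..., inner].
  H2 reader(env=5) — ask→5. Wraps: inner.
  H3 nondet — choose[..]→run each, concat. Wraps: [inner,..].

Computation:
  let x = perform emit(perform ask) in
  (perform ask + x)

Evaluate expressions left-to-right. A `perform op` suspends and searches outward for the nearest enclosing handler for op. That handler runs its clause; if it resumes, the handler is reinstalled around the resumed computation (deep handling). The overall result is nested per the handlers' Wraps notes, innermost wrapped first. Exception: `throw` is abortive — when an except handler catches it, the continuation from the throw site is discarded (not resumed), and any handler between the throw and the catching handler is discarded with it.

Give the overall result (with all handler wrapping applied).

Evaluation trace:
ask @ H2 ⇒ 5
emit(5) @ H1 ⇒ out+=5
ask @ H2 ⇒ 5
H0 returns 5
H1 returns [5, 5]
H2 returns [5, 5]
H3 returns [[5, 5]]
= [[5, 5]]

Answer: [[5, 5]]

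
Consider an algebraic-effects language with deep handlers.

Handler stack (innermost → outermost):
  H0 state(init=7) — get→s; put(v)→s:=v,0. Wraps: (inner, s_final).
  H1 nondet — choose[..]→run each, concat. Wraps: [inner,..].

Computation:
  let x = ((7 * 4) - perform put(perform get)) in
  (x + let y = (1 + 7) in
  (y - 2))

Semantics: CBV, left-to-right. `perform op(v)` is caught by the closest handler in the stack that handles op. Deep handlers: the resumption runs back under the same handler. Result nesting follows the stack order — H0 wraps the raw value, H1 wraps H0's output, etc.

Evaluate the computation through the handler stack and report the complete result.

Answer: [(34, 7)]

Evaluation trace:
get @ H0 ⇒ 7
put(7) @ H0 ⇒ s:=7
H0 returns (34, 7)
H1 returns [(34, 7)]
= [(34, 7)]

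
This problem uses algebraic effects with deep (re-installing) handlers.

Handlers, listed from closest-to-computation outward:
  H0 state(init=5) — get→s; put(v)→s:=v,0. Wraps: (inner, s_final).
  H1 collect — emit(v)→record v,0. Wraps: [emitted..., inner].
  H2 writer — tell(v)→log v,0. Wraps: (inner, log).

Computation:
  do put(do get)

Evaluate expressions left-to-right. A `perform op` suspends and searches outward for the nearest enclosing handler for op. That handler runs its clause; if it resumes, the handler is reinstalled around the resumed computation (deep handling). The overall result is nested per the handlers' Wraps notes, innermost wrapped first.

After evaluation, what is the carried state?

Answer: 5

Working:
get @ H0 ⇒ 5
put(5) @ H0 ⇒ s:=5
H0 returns (0, 5)
H1 returns [(0, 5)]
H2 returns ([(0, 5)], ())
= ([(0, 5)], ())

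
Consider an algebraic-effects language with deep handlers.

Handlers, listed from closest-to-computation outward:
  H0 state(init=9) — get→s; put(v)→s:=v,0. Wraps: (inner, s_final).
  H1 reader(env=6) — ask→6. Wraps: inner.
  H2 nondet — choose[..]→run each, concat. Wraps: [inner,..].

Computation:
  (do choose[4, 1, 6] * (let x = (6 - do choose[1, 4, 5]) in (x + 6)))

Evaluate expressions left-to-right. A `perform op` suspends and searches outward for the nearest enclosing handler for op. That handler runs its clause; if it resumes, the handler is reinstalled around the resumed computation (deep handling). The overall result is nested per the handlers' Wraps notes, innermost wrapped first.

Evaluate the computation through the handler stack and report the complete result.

Answer: [(44, 9), (32, 9), (28, 9), (11, 9), (8, 9), (7, 9), (66, 9), (48, 9), (42, 9)]

Step-by-step:
choose[4, 1, 6] @ H2
  branch[0] choose=4:
    choose[1, 4, 5] @ H2
      branch[0] choose=1:
        H0 returns (44, 9)
        H1 returns (44, 9)
        H2 returns [(44, 9)]
      branch[1] choose=4:
        H0 returns (32, 9)
        H1 returns (32, 9)
        H2 returns [(32, 9)]
      branch[2] choose=5:
        H0 returns (28, 9)
        H1 returns (28, 9)
        H2 returns [(28, 9)]
  branch[1] choose=1:
    choose[1, 4, 5] @ H2
      branch[0] choose=1:
        H0 returns (11, 9)
        H1 returns (11, 9)
        H2 returns [(11, 9)]
      branch[1] choose=4:
        H0 returns (8, 9)
        H1 returns (8, 9)
        H2 returns [(8, 9)]
      branch[2] choose=5:
        H0 returns (7, 9)
        H1 returns (7, 9)
        H2 returns [(7, 9)]
  branch[2] choose=6:
    choose[1, 4, 5] @ H2
      branch[0] choose=1:
        H0 returns (66, 9)
        H1 returns (66, 9)
        H2 returns [(66, 9)]
      branch[1] choose=4:
        H0 returns (48, 9)
        H1 returns (48, 9)
        H2 returns [(48, 9)]
      branch[2] choose=5:
        H0 returns (42, 9)
        H1 returns (42, 9)
        H2 returns [(42, 9)]
= [(44, 9), (32, 9), (28, 9), (11, 9), (8, 9), (7, 9), (66, 9), (48, 9), (42, 9)]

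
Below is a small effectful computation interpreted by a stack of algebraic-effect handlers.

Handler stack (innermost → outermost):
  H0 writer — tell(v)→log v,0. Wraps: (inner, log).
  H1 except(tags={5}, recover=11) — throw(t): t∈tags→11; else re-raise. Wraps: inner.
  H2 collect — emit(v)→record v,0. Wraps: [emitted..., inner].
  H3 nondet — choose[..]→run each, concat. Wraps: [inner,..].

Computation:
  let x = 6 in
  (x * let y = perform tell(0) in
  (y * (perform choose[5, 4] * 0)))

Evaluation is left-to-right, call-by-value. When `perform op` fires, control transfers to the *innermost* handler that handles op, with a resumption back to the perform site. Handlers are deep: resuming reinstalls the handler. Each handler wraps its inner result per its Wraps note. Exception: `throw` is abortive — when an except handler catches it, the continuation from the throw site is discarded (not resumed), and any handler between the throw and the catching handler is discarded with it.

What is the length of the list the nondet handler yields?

Evaluation trace:
tell(0) @ H0 ⇒ log+=0
choose[5, 4] @ H3
  branch[0] choose=5:
    H0 returns (0, (0))
    H1 returns (0, (0))
    H2 returns [(0, (0))]
    H3 returns [[(0, (0))]]
  branch[1] choose=4:
    H0 returns (0, (0))
    H1 returns (0, (0))
    H2 returns [(0, (0))]
    H3 returns [[(0, (0))]]
= [[(0, (0))], [(0, (0))]]

Answer: 2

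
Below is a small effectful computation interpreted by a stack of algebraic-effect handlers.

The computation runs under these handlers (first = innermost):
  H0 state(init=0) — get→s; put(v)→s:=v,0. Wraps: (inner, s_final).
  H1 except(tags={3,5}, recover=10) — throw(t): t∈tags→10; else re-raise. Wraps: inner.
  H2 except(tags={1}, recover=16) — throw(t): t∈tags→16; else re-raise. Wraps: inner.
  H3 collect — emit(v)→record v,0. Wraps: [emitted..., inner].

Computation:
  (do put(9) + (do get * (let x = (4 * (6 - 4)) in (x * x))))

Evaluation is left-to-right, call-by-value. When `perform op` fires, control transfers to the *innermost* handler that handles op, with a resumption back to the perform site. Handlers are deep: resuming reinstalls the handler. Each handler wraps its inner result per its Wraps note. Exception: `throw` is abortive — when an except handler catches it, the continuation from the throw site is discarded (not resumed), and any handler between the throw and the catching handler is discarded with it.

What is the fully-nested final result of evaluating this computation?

Evaluation trace:
put(9) @ H0 ⇒ s:=9
get @ H0 ⇒ 9
H0 returns (576, 9)
H1 returns (576, 9)
H2 returns (576, 9)
H3 returns [(576, 9)]
= [(576, 9)]

Answer: [(576, 9)]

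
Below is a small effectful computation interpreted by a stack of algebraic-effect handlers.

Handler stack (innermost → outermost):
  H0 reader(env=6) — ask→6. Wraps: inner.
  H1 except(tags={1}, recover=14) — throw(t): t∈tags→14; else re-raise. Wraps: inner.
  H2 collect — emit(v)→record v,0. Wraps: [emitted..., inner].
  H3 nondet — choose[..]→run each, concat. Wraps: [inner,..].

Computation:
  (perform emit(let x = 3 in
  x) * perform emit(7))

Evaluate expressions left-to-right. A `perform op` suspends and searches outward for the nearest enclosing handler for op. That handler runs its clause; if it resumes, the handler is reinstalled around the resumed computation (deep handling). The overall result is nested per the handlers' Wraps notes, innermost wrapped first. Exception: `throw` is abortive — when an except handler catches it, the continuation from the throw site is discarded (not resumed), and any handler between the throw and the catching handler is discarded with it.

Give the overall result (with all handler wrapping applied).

Evaluation trace:
emit(3) @ H2 ⇒ out+=3
emit(7) @ H2 ⇒ out+=7
H0 returns 0
H1 returns 0
H2 returns [3, 7, 0]
H3 returns [[3, 7, 0]]
= [[3, 7, 0]]

Answer: [[3, 7, 0]]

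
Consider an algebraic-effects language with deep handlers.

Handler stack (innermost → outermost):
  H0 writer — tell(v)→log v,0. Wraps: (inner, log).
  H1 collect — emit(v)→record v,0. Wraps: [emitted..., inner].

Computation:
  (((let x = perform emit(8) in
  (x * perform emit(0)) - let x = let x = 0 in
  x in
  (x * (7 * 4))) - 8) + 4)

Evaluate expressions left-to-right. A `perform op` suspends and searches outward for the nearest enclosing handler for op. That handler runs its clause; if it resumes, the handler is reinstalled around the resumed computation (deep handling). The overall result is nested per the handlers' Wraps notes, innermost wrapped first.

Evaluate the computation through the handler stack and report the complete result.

Answer: [8, 0, (-4, ())]

Step-by-step:
emit(8) @ H1 ⇒ out+=8
emit(0) @ H1 ⇒ out+=0
H0 returns (-4, ())
H1 returns [8, 0, (-4, ())]
= [8, 0, (-4, ())]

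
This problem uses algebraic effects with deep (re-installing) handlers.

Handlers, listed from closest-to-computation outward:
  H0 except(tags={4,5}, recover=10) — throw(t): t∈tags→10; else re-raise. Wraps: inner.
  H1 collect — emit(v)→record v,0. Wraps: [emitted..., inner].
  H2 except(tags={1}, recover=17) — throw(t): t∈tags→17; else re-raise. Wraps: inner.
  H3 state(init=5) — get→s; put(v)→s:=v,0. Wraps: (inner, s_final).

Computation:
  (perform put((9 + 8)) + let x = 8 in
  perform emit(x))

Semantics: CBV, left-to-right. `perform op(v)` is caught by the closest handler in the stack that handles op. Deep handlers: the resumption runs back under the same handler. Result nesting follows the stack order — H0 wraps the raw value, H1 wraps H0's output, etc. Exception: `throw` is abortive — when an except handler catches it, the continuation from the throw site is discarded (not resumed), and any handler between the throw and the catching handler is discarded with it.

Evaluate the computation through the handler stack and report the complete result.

Working:
put(17) @ H3 ⇒ s:=17
emit(8) @ H1 ⇒ out+=8
H0 returns 0
H1 returns [8, 0]
H2 returns [8, 0]
H3 returns ([8, 0], 17)
= ([8, 0], 17)

Answer: ([8, 0], 17)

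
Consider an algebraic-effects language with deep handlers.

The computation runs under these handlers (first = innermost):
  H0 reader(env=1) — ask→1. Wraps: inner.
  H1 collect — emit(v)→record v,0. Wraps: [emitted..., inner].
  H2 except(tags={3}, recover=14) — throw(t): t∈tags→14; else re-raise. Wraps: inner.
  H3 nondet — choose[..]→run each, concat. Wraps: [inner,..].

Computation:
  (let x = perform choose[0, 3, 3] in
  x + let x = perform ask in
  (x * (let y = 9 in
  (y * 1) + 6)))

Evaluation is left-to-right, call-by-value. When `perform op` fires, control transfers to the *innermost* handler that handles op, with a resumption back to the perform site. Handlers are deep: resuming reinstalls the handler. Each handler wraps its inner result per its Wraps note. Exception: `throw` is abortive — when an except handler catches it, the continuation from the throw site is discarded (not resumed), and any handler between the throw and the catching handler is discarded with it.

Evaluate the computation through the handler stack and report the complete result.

Answer: [[15], [18], [18]]

Working:
choose[0, 3, 3] @ H3
  branch[0] choose=0:
    ask @ H0 ⇒ 1
    H0 returns 15
    H1 returns [15]
    H2 returns [15]
    H3 returns [[15]]
  branch[1] choose=3:
    ask @ H0 ⇒ 1
    H0 returns 18
    H1 returns [18]
    H2 returns [18]
    H3 returns [[18]]
  branch[2] choose=3:
    ask @ H0 ⇒ 1
    H0 returns 18
    H1 returns [18]
    H2 returns [18]
    H3 returns [[18]]
= [[15], [18], [18]]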